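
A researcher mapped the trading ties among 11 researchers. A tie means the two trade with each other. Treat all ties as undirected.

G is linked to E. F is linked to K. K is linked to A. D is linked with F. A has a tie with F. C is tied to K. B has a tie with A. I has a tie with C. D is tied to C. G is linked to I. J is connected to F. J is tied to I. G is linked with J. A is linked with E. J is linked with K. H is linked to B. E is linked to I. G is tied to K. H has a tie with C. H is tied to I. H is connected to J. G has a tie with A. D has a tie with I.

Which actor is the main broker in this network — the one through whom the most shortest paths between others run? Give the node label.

I

Unnormalized betweenness of each node: A:37/6, B:1, C:13/6, D:1, E:1/2, F:8/3, G:13/6, H:4, I:43/6, J:19/6, K:3.
I has the largest value, 43/6, making it the main broker — the node through which the most shortest paths run.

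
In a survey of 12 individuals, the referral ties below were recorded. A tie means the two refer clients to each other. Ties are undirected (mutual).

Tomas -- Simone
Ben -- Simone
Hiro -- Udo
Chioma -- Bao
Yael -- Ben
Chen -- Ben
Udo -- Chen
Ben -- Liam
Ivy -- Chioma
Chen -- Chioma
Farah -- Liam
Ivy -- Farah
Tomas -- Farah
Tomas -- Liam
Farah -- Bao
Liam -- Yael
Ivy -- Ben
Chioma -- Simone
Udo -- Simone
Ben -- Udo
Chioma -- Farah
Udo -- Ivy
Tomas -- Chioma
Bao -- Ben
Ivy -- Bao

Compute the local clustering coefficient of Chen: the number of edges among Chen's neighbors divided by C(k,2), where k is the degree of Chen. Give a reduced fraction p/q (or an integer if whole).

1/3

Chen's neighbors: Ben, Chioma, and Udo (k = 3).
Possible neighbor pairs: C(3,2) = 3. Edges among them: Ben–Udo → e = 1.
Clustering(Chen) = 1/3.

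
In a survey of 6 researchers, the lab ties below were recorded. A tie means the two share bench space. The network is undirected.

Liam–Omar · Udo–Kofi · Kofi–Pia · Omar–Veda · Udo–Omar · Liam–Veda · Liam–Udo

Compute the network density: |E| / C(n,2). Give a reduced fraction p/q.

There are 7 edges and 6 nodes, so the maximum possible is C(6,2) = 15.
Density = 7/15.

7/15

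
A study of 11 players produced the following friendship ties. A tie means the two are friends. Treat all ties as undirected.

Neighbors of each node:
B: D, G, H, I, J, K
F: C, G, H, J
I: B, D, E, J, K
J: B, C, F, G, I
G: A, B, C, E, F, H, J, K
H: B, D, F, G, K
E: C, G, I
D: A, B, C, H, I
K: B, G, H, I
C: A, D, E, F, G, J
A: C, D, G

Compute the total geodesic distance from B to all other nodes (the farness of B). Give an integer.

14

Distances from B: A:2, C:2, D:1, E:2, F:2, G:1, H:1, I:1, J:1, K:1.
Sum = 2 + 2 + 1 + 2 + 2 + 1 + 1 + 1 + 1 + 1 = 14.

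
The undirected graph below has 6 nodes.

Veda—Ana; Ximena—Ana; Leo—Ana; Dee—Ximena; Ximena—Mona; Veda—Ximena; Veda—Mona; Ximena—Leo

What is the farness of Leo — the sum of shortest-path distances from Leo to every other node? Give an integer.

8

Distances from Leo: Ana:1, Dee:2, Mona:2, Veda:2, Ximena:1.
Sum = 1 + 2 + 2 + 2 + 1 = 8.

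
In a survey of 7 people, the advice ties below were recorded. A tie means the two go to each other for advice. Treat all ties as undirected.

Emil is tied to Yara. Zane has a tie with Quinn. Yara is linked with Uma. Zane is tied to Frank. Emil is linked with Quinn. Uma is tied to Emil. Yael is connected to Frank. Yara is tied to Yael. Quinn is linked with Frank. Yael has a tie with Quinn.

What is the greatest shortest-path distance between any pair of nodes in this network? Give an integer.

3

Eccentricity of each node (its greatest distance to any other): Emil:2, Frank:3, Quinn:2, Uma:3, Yael:2, Yara:3, Zane:3.
The maximum eccentricity is 3, realized for instance by the pair Yara–Zane via Yara – Emil – Quinn – Zane. So the diameter is 3.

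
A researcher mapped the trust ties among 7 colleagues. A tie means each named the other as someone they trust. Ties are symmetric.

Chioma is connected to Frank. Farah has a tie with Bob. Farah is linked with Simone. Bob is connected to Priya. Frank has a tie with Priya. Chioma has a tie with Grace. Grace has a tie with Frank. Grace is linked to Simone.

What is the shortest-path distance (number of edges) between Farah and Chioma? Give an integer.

One shortest route is Farah – Simone – Grace – Chioma, which uses 3 edges, and at distance 2 from Farah we only reach {Grace, Priya}, which does not include Chioma. So d(Farah,Chioma) = 3.

3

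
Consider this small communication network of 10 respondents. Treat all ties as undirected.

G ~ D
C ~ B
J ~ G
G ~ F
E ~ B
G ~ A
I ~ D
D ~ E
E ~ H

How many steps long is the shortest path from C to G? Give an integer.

4

One shortest route is C – B – E – D – G, which uses 4 edges, and at distance 3 from C we only reach {D, H}, which does not include G. So d(C,G) = 4.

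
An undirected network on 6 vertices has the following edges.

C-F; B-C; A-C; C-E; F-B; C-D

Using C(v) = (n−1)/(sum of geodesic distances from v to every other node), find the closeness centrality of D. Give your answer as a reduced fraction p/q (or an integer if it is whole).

Distances from D: A:2, B:2, C:1, E:2, F:2. Sum = 9.
n = 6, so closeness = 5/9.

5/9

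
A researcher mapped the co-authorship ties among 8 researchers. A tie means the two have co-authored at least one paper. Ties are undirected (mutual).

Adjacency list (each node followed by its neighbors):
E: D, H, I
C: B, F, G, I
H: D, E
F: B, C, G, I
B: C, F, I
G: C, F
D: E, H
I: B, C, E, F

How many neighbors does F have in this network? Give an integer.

F is directly tied to B, C, G, and I. That is 4 neighbors, so the degree of F is 4.

4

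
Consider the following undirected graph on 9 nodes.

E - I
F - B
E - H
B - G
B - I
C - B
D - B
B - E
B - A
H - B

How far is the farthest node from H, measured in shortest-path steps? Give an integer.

Distances from H: A:2, B:1, C:2, D:2, E:1, F:2, G:2, I:2.
The largest is 2 (to C, F, A, I, D, and G), so the eccentricity of H is 2.

2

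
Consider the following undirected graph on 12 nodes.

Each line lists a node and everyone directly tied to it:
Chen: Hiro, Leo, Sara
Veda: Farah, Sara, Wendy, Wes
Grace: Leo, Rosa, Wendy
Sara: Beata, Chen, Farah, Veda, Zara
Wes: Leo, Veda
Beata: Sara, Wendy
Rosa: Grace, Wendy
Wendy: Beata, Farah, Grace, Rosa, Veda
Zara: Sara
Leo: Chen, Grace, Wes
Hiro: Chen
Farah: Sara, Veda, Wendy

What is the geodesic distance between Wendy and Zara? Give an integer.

3

One shortest route is Wendy – Veda – Sara – Zara, which uses 3 edges, and at distance 2 from Wendy we only reach {Leo, Sara, Wes}, which does not include Zara. So d(Wendy,Zara) = 3.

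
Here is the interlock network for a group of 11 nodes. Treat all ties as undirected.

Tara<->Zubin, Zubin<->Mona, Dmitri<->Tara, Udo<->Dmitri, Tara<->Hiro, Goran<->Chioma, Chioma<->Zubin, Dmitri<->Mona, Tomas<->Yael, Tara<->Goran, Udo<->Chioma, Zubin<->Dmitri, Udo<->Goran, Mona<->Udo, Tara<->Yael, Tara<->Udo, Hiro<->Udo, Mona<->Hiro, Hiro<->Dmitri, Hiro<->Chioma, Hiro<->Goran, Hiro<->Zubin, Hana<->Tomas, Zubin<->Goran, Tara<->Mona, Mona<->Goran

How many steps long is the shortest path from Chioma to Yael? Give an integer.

One shortest route is Chioma – Zubin – Tara – Yael, which uses 3 edges, and at distance 2 from Chioma we only reach {Dmitri, Mona, Tara}, which does not include Yael. So d(Chioma,Yael) = 3.

3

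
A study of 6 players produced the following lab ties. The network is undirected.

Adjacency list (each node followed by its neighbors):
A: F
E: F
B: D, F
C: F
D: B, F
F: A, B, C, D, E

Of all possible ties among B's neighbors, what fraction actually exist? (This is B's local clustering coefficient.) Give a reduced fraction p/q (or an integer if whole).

1

B's neighbors: D and F (k = 2).
Possible neighbor pairs: C(2,2) = 1. Edges among them: D–F → e = 1.
Clustering(B) = 1/1.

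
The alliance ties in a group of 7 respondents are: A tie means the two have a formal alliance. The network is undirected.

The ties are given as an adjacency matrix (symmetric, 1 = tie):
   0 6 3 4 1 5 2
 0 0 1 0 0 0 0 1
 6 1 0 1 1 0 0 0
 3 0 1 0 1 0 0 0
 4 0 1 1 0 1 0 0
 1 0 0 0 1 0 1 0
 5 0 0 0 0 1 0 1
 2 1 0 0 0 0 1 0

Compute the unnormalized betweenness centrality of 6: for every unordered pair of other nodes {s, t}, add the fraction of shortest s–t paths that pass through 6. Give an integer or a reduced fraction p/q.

4

Pairs whose geodesics pass through 6 — 0–3: 1; 0–4: 1; 0–1: 1/2; 3–2: 1; 4–2: 1/2.
All other pairs contribute 0.
Summing the contributions gives betweenness(6) = 4.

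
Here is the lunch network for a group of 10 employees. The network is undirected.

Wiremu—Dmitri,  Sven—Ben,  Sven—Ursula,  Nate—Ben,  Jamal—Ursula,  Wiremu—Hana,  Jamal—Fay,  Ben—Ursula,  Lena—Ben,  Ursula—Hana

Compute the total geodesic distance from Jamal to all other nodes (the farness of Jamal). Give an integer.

21

Distances from Jamal: Ben:2, Dmitri:4, Fay:1, Hana:2, Lena:3, Nate:3, Sven:2, Ursula:1, Wiremu:3.
Sum = 2 + 4 + 1 + 2 + 3 + 3 + 2 + 1 + 3 = 21.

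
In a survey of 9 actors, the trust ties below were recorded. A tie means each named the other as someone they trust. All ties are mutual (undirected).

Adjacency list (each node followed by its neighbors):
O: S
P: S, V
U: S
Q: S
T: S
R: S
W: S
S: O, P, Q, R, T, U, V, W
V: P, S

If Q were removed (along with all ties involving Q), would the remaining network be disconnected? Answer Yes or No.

Even without Q, every remaining node can still reach every other (the residual graph is connected), so Q is not a cut vertex.

No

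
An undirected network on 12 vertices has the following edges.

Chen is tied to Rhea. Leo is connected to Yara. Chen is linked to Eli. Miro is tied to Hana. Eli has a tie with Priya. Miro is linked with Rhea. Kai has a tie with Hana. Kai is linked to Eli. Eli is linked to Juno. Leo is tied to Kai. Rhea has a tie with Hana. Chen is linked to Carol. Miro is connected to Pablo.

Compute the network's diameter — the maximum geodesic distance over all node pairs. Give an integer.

Eccentricity of each node (its greatest distance to any other): Carol:5, Chen:4, Eli:4, Hana:3, Juno:5, Kai:3, Leo:4, Miro:4, Pablo:5, Priya:5, Rhea:4, Yara:5.
The maximum eccentricity is 5, realized for instance by the pair Yara–Pablo via Yara – Leo – Kai – Hana – Miro – Pablo. So the diameter is 5.

5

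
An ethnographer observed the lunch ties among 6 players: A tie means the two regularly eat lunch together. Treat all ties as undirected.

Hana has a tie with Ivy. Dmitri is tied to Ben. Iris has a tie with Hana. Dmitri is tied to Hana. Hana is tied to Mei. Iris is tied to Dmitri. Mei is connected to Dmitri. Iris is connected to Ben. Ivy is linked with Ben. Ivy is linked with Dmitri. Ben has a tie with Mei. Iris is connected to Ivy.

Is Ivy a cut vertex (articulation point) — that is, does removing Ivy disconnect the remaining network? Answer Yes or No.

No

Even without Ivy, every remaining node can still reach every other (the residual graph is connected), so Ivy is not a cut vertex.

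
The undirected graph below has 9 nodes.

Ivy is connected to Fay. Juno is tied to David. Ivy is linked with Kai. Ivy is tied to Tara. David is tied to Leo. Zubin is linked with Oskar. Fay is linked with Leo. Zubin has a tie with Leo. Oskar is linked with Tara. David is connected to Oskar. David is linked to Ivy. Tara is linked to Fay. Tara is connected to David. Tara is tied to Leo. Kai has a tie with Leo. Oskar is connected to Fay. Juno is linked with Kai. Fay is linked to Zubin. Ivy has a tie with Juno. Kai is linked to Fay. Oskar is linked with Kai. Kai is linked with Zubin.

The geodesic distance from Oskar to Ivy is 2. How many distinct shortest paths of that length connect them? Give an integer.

The shortest distance is 2. The length-2 paths are: Oskar–Fay–Ivy; Oskar–Kai–Ivy; Oskar–Tara–Ivy; Oskar–David–Ivy.
That gives 4 distinct shortest paths.

4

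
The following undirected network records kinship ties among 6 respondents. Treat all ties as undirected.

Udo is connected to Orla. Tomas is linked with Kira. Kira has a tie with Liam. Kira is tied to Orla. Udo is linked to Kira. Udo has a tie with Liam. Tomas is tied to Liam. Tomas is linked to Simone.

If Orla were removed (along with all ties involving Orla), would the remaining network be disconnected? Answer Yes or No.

Even without Orla, every remaining node can still reach every other (the residual graph is connected), so Orla is not a cut vertex.

No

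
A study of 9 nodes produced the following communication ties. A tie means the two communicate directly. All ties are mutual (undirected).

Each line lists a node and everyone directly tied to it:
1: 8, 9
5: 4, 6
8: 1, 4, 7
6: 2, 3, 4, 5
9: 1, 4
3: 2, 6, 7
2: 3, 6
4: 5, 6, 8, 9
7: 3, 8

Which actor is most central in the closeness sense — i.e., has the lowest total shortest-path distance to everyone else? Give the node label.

4

Farness (sum of distances to all others) for each node — 1:19, 2:18, 3:15, 4:12, 5:16, 6:13, 7:16, 8:14, 9:17.
The smallest farness is 12, for 4, so 4 has the highest closeness.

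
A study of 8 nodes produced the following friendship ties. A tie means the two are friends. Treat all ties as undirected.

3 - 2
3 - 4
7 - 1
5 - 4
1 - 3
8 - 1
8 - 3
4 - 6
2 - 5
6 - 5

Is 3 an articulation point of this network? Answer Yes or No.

Yes

Removing 3 leaves {1, 7, and 8} with no path to {2, 4, 5, and 6}, so the network splits into 2 components. 3 is a cut vertex.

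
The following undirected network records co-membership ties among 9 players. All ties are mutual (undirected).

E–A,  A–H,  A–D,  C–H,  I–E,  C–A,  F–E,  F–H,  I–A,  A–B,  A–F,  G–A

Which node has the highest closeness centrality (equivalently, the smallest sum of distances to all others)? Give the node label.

A

Farness (sum of distances to all others) for each node — A:8, B:15, C:14, D:15, E:13, F:13, G:15, H:13, I:14.
The smallest farness is 8, for A, so A has the highest closeness.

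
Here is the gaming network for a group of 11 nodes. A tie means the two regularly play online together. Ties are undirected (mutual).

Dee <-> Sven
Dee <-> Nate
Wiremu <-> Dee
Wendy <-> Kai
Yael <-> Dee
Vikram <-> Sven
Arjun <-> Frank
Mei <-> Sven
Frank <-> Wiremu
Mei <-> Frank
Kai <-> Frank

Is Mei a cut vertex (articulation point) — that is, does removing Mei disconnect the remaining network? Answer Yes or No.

Even without Mei, every remaining node can still reach every other (the residual graph is connected), so Mei is not a cut vertex.

No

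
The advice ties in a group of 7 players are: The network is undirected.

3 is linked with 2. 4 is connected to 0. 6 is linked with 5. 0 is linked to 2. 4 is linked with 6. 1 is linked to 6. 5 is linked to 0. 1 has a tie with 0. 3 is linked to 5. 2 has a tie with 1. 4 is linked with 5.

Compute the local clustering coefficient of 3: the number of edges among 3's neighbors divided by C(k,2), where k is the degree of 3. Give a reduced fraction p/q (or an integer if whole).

3's neighbors: 2 and 5 (k = 2).
Possible neighbor pairs: C(2,2) = 1. Edges among them: none → e = 0.
Clustering(3) = 0/1.

0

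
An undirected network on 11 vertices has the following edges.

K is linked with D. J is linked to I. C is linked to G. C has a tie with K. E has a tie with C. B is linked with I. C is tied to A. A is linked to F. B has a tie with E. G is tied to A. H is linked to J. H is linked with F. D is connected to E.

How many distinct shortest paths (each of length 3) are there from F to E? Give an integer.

1

The shortest distance is 3, and the only length-3 path is F–A–C–E. So there is exactly 1 shortest path.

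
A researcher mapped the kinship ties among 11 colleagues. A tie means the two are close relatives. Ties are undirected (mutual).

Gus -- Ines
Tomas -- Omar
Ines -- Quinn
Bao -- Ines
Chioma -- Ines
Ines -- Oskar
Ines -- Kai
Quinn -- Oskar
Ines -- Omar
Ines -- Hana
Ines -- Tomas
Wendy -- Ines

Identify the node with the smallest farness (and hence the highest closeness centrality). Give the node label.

Ines

Farness (sum of distances to all others) for each node — Bao:19, Chioma:19, Gus:19, Hana:19, Ines:10, Kai:19, Omar:18, Oskar:18, Quinn:18, Tomas:18, Wendy:19.
The smallest farness is 10, for Ines, so Ines has the highest closeness.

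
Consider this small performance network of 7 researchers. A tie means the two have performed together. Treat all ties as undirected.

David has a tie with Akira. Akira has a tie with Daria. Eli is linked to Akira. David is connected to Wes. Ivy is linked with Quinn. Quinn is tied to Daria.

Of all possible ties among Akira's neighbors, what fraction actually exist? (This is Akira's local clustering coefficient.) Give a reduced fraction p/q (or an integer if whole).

0

Akira's neighbors: Daria, David, and Eli (k = 3).
Possible neighbor pairs: C(3,2) = 3. Edges among them: none → e = 0.
Clustering(Akira) = 0/3 = 0.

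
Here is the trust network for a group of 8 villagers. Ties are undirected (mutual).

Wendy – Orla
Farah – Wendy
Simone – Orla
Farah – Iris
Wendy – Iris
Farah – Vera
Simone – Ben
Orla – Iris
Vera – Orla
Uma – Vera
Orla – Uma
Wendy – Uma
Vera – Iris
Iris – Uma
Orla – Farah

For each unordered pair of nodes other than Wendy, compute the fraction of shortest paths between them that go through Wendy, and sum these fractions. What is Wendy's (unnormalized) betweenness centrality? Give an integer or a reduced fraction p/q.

Pairs whose geodesics pass through Wendy — Uma–Farah: 1/4.
All other pairs contribute 0.
Summing the contributions gives betweenness(Wendy) = 1/4.

1/4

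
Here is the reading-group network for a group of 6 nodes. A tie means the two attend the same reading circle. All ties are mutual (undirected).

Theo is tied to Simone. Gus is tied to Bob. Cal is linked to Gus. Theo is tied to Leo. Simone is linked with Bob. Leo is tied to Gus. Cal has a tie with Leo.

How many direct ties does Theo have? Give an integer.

Theo is directly tied to Leo and Simone. That is 2 neighbors, so the degree of Theo is 2.

2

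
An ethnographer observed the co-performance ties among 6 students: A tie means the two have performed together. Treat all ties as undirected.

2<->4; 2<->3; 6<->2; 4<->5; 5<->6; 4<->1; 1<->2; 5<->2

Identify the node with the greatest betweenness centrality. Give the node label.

Unnormalized betweenness of each node: 1:0, 2:6, 3:0, 4:1/2, 5:1/2, 6:0.
2 has the largest value, 6, making it the main broker — the node through which the most shortest paths run.

2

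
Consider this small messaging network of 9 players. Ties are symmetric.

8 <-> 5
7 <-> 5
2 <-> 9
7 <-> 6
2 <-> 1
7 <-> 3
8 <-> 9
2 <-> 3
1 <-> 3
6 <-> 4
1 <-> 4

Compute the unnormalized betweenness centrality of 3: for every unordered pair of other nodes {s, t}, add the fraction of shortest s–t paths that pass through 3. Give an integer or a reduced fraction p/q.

Pairs whose geodesics pass through 3 — 1–5: 1; 1–7: 1; 2–5: 1/2; 2–7: 1; 2–6: 1/2; 9–7: 1/2; 9–6: 1/3.
All other pairs contribute 0.
Summing the contributions gives betweenness(3) = 29/6.

29/6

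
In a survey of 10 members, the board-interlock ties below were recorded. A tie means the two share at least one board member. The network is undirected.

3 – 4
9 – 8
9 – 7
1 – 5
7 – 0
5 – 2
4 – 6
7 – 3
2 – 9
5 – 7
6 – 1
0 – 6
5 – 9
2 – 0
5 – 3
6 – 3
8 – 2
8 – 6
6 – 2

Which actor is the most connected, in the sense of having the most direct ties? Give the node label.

6

Degrees — 0:3, 1:2, 2:5, 3:4, 4:2, 5:5, 6:6, 7:4, 8:3, 9:4.
The maximum is 6, attained only by 6.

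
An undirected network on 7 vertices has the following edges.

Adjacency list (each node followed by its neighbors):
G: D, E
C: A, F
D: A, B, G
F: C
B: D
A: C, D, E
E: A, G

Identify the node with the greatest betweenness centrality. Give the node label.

A

Unnormalized betweenness of each node: A:9, B:0, C:5, D:13/2, E:3/2, F:0, G:1.
A has the largest value, 9, making it the main broker — the node through which the most shortest paths run.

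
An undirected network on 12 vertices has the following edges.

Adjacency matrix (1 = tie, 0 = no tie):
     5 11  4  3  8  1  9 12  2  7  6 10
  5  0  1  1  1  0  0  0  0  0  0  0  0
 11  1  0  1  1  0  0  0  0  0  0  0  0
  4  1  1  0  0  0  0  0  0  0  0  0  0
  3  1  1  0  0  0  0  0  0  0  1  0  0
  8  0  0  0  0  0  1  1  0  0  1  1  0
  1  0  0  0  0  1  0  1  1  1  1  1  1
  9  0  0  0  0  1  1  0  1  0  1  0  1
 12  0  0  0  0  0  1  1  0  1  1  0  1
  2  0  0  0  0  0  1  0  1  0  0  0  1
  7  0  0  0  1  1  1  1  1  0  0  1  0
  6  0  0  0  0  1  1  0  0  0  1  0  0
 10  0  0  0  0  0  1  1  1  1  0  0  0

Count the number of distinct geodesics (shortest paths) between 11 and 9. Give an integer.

1

The shortest distance is 3, and the only length-3 path is 11–3–7–9. So there is exactly 1 shortest path.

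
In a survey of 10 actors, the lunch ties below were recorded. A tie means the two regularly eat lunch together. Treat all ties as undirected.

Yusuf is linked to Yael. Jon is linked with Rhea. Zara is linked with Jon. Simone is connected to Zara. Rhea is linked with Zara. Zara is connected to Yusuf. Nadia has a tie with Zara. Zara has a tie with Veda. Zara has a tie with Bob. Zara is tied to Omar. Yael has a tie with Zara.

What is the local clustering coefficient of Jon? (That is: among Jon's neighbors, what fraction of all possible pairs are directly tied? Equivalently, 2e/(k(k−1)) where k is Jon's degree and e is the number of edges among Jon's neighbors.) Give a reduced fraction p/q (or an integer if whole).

1

Jon's neighbors: Rhea and Zara (k = 2).
Possible neighbor pairs: C(2,2) = 1. Edges among them: Rhea–Zara → e = 1.
Clustering(Jon) = 1/1.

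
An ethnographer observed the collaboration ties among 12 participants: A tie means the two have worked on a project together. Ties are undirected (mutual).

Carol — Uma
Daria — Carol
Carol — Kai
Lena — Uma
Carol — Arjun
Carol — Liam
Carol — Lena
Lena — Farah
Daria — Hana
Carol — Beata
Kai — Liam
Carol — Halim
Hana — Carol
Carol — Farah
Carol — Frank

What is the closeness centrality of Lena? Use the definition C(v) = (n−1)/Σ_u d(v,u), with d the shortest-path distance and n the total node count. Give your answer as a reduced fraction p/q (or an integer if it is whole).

11/19

Distances from Lena: Arjun:2, Beata:2, Carol:1, Daria:2, Farah:1, Frank:2, Halim:2, Hana:2, Kai:2, Liam:2, Uma:1. Sum = 19.
n = 12, so closeness = 11/19.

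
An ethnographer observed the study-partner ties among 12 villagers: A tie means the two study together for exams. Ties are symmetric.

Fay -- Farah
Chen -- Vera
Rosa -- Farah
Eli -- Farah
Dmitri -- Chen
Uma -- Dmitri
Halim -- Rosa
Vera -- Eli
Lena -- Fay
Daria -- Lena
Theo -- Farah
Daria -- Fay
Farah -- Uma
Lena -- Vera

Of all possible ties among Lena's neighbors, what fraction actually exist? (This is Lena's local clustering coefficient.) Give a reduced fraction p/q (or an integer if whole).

1/3

Lena's neighbors: Daria, Fay, and Vera (k = 3).
Possible neighbor pairs: C(3,2) = 3. Edges among them: Daria–Fay → e = 1.
Clustering(Lena) = 1/3.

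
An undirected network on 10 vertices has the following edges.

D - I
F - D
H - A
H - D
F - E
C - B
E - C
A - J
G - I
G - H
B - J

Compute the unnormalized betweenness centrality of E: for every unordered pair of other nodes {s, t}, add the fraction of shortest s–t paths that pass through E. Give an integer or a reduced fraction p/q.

13/2

Pairs whose geodesics pass through E — J–F: 1/2; B–F: 1; B–D: 1/2; B–I: 1/3; C–F: 1; C–D: 1; C–I: 1; C–G: 2/3; C–H: 1/2.
All other pairs contribute 0.
Summing the contributions gives betweenness(E) = 13/2.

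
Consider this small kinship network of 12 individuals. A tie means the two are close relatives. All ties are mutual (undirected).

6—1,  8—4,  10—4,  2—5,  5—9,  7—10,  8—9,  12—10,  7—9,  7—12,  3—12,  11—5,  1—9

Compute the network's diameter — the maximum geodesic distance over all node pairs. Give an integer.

5

Eccentricity of each node (its greatest distance to any other): 1:4, 2:5, 3:5, 4:4, 5:4, 6:5, 7:3, 8:4, 9:3, 10:4, 11:5, 12:4.
The maximum eccentricity is 5, realized for instance by the pair 2–3 via 2 – 5 – 9 – 7 – 12 – 3. So the diameter is 5.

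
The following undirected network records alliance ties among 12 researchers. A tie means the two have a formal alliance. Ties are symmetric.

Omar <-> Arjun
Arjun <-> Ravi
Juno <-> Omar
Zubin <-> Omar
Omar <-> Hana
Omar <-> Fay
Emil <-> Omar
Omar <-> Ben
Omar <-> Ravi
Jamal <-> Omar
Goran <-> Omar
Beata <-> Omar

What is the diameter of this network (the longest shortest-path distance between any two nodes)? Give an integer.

Eccentricity of each node (its greatest distance to any other): Arjun:2, Beata:2, Ben:2, Emil:2, Fay:2, Goran:2, Hana:2, Jamal:2, Juno:2, Omar:1, Ravi:2, Zubin:2.
The maximum eccentricity is 2, realized for instance by the pair Arjun–Fay via Arjun – Omar – Fay. So the diameter is 2.

2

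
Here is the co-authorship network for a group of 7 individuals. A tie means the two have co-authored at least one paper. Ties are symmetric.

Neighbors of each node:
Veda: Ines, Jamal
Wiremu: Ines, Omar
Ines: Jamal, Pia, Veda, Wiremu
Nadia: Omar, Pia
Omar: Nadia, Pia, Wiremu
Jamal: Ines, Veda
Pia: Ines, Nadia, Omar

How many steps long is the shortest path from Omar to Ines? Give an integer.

2

One shortest route is Omar – Wiremu – Ines, which uses 2 edges, and Omar and Ines are not directly tied, so nothing shorter exists. So d(Omar,Ines) = 2.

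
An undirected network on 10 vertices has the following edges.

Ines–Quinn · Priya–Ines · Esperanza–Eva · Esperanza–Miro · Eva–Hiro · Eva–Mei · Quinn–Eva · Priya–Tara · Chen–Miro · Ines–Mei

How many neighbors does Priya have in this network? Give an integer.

Priya is directly tied to Ines and Tara. That is 2 neighbors, so the degree of Priya is 2.

2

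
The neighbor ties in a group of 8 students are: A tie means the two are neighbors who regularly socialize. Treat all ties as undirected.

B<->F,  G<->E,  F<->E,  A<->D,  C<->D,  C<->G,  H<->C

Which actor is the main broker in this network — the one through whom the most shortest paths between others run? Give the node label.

Unnormalized betweenness of each node: A:0, B:0, C:14, D:6, E:10, F:6, G:12, H:0.
C has the largest value, 14, making it the main broker — the node through which the most shortest paths run.

C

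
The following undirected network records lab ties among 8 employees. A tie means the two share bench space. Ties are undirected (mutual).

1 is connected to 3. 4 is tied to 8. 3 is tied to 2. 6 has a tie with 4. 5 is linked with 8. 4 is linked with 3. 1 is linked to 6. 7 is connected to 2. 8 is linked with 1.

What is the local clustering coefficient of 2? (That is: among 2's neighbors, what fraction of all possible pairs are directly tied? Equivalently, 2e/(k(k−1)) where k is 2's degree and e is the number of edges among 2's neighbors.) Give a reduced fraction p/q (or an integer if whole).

2's neighbors: 3 and 7 (k = 2).
Possible neighbor pairs: C(2,2) = 1. Edges among them: none → e = 0.
Clustering(2) = 0/1.

0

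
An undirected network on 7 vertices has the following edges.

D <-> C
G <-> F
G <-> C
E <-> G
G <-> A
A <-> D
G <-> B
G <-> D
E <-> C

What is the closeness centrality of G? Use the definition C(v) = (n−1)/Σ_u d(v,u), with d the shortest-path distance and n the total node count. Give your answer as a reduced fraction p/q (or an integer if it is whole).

Distances from G: A:1, B:1, C:1, D:1, E:1, F:1. Sum = 6.
n = 7, so closeness = 6/6 = 1.

1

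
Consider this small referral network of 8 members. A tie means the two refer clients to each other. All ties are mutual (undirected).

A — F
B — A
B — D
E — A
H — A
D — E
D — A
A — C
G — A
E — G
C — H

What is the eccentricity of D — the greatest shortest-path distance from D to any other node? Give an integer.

Distances from D: A:1, B:1, C:2, E:1, F:2, G:2, H:2.
The largest is 2 (to H, F, C, and G), so the eccentricity of D is 2.

2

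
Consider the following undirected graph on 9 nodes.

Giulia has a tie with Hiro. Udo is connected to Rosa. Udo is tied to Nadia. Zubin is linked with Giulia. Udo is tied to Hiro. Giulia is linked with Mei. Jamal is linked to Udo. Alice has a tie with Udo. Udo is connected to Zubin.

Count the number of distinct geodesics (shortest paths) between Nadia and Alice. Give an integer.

The shortest distance is 2, and the only length-2 path is Nadia–Udo–Alice. So there is exactly 1 shortest path.

1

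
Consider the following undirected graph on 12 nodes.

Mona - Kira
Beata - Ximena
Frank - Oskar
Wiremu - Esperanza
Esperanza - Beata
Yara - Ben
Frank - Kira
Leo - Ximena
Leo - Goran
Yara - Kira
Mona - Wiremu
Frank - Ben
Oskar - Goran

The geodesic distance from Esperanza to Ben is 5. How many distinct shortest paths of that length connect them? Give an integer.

2

The shortest distance is 5. The length-5 paths are: Esperanza–Wiremu–Mona–Kira–Frank–Ben; Esperanza–Wiremu–Mona–Kira–Yara–Ben.
That gives 2 distinct shortest paths.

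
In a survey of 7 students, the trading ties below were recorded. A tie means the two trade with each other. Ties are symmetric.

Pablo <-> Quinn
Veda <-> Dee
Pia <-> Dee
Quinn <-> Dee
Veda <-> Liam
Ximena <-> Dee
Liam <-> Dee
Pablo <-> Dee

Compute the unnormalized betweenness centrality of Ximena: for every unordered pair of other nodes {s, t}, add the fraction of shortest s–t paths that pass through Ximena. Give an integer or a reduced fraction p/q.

0

No shortest path between any pair of other nodes passes through Ximena.
Summing the contributions gives betweenness(Ximena) = 0.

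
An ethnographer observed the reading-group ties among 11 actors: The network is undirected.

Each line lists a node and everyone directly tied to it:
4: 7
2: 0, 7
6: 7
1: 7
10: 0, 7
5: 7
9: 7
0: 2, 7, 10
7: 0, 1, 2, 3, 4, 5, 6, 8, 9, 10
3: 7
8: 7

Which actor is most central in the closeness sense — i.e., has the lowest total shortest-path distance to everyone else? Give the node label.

Farness (sum of distances to all others) for each node — 0:17, 1:19, 2:18, 3:19, 4:19, 5:19, 6:19, 7:10, 8:19, 9:19, 10:18.
The smallest farness is 10, for 7, so 7 has the highest closeness.

7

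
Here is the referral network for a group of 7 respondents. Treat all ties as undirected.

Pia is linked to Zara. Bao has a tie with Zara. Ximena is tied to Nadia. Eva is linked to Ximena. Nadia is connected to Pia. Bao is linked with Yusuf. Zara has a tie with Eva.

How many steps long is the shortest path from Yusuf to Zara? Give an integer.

One shortest route is Yusuf – Bao – Zara, which uses 2 edges, and Yusuf and Zara are not directly tied, so nothing shorter exists. So d(Yusuf,Zara) = 2.

2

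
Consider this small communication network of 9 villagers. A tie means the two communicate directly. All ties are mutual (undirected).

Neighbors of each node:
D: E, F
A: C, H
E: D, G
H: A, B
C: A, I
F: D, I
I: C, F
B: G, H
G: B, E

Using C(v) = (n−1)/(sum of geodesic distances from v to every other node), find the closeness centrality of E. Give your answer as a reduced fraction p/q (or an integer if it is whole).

2/5

Distances from E: A:4, B:2, C:4, D:1, F:2, G:1, H:3, I:3. Sum = 20.
n = 9, so closeness = 8/20 = 2/5.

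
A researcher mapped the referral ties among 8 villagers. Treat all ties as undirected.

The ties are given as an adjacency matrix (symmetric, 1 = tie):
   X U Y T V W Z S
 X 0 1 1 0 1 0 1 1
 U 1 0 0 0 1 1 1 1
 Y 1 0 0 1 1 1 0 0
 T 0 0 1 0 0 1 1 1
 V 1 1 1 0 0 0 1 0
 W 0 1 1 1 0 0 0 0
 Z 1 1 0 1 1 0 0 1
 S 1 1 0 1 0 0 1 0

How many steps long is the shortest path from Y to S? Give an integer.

One shortest route is Y – X – S, which uses 2 edges, and Y and S are not directly tied, so nothing shorter exists. So d(Y,S) = 2.

2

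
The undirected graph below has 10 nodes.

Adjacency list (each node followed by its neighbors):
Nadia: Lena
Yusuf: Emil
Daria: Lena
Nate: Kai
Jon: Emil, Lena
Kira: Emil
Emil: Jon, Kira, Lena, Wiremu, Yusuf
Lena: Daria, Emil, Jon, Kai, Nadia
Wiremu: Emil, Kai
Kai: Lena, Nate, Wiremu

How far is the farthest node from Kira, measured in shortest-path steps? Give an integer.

Distances from Kira: Daria:3, Emil:1, Jon:2, Kai:3, Lena:2, Nadia:3, Nate:4, Wiremu:2, Yusuf:2.
The largest is 4 (to Nate), so the eccentricity of Kira is 4.

4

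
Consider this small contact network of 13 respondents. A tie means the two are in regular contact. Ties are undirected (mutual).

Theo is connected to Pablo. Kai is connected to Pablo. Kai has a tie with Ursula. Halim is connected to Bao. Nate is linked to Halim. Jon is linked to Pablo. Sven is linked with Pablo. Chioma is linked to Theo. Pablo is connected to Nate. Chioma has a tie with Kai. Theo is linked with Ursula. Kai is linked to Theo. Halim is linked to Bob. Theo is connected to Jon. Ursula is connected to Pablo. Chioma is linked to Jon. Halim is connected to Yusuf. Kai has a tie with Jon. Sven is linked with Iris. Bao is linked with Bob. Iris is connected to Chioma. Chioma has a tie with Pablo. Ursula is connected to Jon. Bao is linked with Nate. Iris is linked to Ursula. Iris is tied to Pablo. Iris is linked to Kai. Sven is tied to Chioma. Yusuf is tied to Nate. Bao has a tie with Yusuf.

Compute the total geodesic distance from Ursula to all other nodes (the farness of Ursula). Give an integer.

24

Distances from Ursula: Bao:3, Bob:4, Chioma:2, Halim:3, Iris:1, Jon:1, Kai:1, Nate:2, Pablo:1, Sven:2, Theo:1, Yusuf:3.
Sum = 3 + 4 + 2 + 3 + 1 + 1 + 1 + 2 + 1 + 2 + 1 + 3 = 24.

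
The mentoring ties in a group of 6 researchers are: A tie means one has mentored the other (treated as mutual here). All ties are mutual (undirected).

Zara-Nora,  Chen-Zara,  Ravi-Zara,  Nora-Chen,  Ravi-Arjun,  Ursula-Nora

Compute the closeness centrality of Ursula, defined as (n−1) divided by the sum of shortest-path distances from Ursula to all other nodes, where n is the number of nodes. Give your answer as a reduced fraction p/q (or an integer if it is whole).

5/12

Distances from Ursula: Arjun:4, Chen:2, Nora:1, Ravi:3, Zara:2. Sum = 12.
n = 6, so closeness = 5/12.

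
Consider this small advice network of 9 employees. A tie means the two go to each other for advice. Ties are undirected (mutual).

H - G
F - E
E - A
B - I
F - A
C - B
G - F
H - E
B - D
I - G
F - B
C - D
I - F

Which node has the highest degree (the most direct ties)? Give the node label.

F

Degrees — A:2, B:4, C:2, D:2, E:3, F:5, G:3, H:2, I:3.
The maximum is 5, attained only by F.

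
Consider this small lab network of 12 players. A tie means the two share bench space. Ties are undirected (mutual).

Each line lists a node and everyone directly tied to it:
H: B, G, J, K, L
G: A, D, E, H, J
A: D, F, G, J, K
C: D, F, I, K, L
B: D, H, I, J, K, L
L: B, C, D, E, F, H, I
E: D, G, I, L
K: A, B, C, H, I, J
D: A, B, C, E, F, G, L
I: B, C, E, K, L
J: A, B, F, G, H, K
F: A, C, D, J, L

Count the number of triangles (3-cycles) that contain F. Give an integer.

F's neighbors: A, C, D, J, and L.
Neighbor pairs that are themselves tied: F–A–D; F–A–J; F–C–D; F–C–L; F–D–L. Each forms one triangle with F, for 5 in total.

5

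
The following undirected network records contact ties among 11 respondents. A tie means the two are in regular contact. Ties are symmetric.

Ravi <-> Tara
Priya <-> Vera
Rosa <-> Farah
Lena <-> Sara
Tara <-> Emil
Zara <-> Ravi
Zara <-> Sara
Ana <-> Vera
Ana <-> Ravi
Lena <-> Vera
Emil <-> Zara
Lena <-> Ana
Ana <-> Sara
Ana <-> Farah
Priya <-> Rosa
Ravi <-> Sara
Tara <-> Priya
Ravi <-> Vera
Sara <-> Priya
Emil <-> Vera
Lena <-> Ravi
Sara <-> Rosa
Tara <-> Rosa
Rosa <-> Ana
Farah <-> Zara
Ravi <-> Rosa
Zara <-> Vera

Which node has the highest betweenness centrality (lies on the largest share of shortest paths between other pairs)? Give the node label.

Vera

Unnormalized betweenness of each node: Ana:91/30, Emil:5/6, Farah:7/12, Lena:1/5, Priya:6/5, Ravi:89/20, Rosa:49/12, Sara:17/6, Tara:25/12, Vera:5, Zara:37/10.
Vera has the largest value, 5, making it the main broker — the node through which the most shortest paths run.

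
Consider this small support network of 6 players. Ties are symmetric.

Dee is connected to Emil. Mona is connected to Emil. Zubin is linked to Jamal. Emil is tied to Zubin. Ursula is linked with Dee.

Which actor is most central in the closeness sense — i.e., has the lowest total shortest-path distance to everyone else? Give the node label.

Emil

Farness (sum of distances to all others) for each node — Dee:9, Emil:7, Jamal:13, Mona:11, Ursula:13, Zubin:9.
The smallest farness is 7, for Emil, so Emil has the highest closeness.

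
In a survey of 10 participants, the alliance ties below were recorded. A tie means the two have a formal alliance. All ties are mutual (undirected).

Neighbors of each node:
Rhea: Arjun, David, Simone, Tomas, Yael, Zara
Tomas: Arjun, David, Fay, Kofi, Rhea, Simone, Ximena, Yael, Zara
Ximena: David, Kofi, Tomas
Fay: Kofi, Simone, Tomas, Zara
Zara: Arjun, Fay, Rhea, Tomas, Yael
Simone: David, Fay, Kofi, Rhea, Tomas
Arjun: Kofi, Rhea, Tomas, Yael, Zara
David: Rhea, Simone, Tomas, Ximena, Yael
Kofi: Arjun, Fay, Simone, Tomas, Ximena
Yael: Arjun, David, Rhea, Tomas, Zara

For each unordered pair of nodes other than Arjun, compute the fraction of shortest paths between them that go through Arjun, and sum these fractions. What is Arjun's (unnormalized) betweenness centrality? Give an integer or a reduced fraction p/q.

Pairs whose geodesics pass through Arjun — Zara–Kofi: 1/3; Yael–Kofi: 1/2; Rhea–Kofi: 1/3.
All other pairs contribute 0.
Summing the contributions gives betweenness(Arjun) = 7/6.

7/6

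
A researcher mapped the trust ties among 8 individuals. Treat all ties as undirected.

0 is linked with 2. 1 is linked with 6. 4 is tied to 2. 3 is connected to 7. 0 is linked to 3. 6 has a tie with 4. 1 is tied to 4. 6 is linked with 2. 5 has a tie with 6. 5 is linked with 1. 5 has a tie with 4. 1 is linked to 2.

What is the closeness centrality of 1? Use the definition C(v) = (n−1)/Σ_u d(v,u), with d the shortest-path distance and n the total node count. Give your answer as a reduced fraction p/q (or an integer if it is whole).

7/13

Distances from 1: 0:2, 2:1, 3:3, 4:1, 5:1, 6:1, 7:4. Sum = 13.
n = 8, so closeness = 7/13.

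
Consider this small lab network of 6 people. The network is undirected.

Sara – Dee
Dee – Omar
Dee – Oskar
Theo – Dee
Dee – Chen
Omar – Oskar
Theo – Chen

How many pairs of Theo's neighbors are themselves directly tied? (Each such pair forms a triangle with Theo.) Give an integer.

Theo's neighbors: Chen and Dee.
Neighbor pairs that are themselves tied: Theo–Chen–Dee. Each forms one triangle with Theo, for 1 in total.

1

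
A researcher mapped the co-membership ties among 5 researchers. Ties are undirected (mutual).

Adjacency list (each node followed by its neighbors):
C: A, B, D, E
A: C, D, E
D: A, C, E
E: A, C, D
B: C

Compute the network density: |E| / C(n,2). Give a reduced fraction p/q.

7/10

There are 7 edges and 5 nodes, so the maximum possible is C(5,2) = 10.
Density = 7/10.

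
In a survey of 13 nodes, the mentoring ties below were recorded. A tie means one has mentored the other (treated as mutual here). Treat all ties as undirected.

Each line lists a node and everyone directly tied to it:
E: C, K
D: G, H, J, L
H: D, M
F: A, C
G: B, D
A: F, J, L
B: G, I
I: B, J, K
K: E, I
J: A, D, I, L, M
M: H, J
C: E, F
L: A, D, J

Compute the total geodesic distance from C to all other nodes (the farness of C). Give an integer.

37

Distances from C: A:2, B:4, D:4, E:1, F:1, G:5, H:5, I:3, J:3, K:2, L:3, M:4.
Sum = 2 + 4 + 4 + 1 + 1 + 5 + 5 + 3 + 3 + 2 + 3 + 4 = 37.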